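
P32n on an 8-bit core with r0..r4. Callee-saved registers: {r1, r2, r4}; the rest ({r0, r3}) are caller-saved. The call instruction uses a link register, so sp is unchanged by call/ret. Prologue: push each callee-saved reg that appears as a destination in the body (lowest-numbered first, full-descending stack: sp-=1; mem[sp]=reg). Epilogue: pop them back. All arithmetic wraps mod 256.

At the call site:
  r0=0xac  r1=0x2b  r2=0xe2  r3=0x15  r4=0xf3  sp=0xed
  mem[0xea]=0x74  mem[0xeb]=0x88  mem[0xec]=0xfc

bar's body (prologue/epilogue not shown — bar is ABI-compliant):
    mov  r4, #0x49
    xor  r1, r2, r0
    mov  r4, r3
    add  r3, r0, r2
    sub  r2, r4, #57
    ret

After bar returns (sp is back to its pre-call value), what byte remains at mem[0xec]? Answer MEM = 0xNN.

MEM = 0x2b

prologue: push r1 → mem[0xec]=0x2b, sp=0xec
prologue: push r2 → mem[0xeb]=0xe2, sp=0xeb
prologue: push r4 → mem[0xea]=0xf3, sp=0xea
body[0] mov  r4, #0x49 → r4=0x49
body[1] xor  r1, r2, r0 → r1=0x4e
body[2] mov  r4, r3 → r4=0x15
body[3] add  r3, r0, r2 → r3=0x8e
body[4] sub  r2, r4, #57 → r2=0xdc
epilogue: pop r4=0xf3, sp=0xeb
epilogue: pop r2=0xe2, sp=0xec
epilogue: pop r1=0x2b, sp=0xed
prologue pushed ['r1', 'r2', 'r4'] at ['0xec', '0xeb', '0xea']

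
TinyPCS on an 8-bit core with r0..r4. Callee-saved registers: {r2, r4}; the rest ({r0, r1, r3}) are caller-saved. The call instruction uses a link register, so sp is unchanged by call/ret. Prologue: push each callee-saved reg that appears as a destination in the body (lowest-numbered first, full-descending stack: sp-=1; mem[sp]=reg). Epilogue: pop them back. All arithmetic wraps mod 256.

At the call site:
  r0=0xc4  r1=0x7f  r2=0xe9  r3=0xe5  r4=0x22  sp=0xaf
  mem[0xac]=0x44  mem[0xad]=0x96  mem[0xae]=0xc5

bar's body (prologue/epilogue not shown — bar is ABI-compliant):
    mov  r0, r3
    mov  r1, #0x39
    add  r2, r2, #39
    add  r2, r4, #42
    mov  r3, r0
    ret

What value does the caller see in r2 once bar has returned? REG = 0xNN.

prologue: push r2 -> mem[0xae]=0xe9, sp=0xae
body[0] mov  r0, r3 -> r0=0xe5
body[1] mov  r1, #0x39 -> r1=0x39
body[2] add  r2, r2, #39 -> r2=0x10
body[3] add  r2, r4, #42 -> r2=0x4c
body[4] mov  r3, r0 -> r3=0xe5
epilogue: pop r2=0xe9, sp=0xaf
r2 is callee-saved -> restored

REG = 0xe9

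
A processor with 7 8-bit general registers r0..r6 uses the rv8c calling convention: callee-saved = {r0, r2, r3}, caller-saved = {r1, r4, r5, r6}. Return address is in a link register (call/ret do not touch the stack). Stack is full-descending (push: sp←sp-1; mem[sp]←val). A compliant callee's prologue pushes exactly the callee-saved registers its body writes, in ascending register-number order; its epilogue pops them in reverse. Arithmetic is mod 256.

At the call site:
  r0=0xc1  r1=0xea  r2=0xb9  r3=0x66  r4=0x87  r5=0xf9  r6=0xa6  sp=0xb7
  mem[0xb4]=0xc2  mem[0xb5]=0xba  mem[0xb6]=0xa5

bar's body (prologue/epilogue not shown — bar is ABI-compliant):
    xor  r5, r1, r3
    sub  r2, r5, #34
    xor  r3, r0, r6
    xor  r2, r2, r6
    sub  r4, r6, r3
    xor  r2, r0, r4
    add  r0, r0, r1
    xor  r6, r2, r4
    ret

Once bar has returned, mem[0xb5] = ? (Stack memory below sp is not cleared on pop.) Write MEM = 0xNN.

MEM = 0xb9

prologue: push r0 → mem[0xb6]=0xc1, sp=0xb6
prologue: push r2 → mem[0xb5]=0xb9, sp=0xb5
prologue: push r3 → mem[0xb4]=0x66, sp=0xb4
body[0] xor  r5, r1, r3 → r5=0x8c
body[1] sub  r2, r5, #34 → r2=0x6a
body[2] xor  r3, r0, r6 → r3=0x67
body[3] xor  r2, r2, r6 → r2=0xcc
body[4] sub  r4, r6, r3 → r4=0x3f
body[5] xor  r2, r0, r4 → r2=0xfe
body[6] add  r0, r0, r1 → r0=0xab
body[7] xor  r6, r2, r4 → r6=0xc1
epilogue: pop r3=0x66, sp=0xb5
epilogue: pop r2=0xb9, sp=0xb6
epilogue: pop r0=0xc1, sp=0xb7
prologue pushed ['r0', 'r2', 'r3'] at ['0xb6', '0xb5', '0xb4']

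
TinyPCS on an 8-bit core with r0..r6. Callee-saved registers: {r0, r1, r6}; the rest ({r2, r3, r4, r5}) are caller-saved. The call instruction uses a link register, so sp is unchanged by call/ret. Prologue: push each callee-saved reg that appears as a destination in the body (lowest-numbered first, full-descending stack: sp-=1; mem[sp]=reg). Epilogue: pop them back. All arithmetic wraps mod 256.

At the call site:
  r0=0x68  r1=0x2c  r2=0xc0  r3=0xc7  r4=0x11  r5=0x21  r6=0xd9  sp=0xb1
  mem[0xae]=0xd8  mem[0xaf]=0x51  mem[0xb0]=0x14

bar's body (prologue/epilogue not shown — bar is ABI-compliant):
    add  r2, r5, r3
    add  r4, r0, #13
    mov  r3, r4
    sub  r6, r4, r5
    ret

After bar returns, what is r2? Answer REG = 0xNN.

REG = 0xe8

prologue: push r6 → mem[0xb0]=0xd9, sp=0xb0
body[0] add  r2, r5, r3 → r2=0xe8
body[1] add  r4, r0, #13 → r4=0x75
body[2] mov  r3, r4 → r3=0x75
body[3] sub  r6, r4, r5 → r6=0x54
epilogue: pop r6=0xd9, sp=0xb1
r2 is caller-saved → body value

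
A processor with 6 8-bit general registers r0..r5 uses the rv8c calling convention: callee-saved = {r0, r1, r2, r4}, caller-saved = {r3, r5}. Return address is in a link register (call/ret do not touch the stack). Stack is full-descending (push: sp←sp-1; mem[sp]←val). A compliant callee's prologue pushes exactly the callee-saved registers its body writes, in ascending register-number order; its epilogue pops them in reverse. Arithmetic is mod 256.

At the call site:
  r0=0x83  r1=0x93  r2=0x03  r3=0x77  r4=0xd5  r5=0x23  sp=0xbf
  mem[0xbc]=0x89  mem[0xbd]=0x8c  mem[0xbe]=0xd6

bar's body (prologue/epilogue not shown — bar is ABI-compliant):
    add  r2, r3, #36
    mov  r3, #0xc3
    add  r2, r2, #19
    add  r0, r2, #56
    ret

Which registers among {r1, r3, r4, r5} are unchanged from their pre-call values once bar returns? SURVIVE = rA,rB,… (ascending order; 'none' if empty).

SURVIVE = r1,r4,r5

prologue: push r0 → mem[0xbe]=0x83, sp=0xbe
prologue: push r2 → mem[0xbd]=0x03, sp=0xbd
body[0] add  r2, r3, #36 → r2=0x9b
body[1] mov  r3, #0xc3 → r3=0xc3
body[2] add  r2, r2, #19 → r2=0xae
body[3] add  r0, r2, #56 → r0=0xe6
epilogue: pop r2=0x03, sp=0xbe
epilogue: pop r0=0x83, sp=0xbf
r1: callee-saved, written=False
r3: caller-saved, written=True
r4: callee-saved, written=False
r5: caller-saved, written=False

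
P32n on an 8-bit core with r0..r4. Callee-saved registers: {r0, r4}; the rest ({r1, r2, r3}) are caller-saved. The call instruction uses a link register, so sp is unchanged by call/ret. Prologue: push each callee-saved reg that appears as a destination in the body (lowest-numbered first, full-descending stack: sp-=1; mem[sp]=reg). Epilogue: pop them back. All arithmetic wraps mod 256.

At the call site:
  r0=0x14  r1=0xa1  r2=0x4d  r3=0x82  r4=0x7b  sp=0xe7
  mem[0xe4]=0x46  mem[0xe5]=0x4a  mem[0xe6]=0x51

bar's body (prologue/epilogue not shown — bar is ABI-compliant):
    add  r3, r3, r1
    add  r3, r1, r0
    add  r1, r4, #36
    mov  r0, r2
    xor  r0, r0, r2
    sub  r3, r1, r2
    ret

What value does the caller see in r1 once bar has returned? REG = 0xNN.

prologue: push r0 -> mem[0xe6]=0x14, sp=0xe6
body[0] add  r3, r3, r1 -> r3=0x23
body[1] add  r3, r1, r0 -> r3=0xb5
body[2] add  r1, r4, #36 -> r1=0x9f
body[3] mov  r0, r2 -> r0=0x4d
body[4] xor  r0, r0, r2 -> r0=0x00
body[5] sub  r3, r1, r2 -> r3=0x52
epilogue: pop r0=0x14, sp=0xe7
r1 is caller-saved -> body value

REG = 0x9f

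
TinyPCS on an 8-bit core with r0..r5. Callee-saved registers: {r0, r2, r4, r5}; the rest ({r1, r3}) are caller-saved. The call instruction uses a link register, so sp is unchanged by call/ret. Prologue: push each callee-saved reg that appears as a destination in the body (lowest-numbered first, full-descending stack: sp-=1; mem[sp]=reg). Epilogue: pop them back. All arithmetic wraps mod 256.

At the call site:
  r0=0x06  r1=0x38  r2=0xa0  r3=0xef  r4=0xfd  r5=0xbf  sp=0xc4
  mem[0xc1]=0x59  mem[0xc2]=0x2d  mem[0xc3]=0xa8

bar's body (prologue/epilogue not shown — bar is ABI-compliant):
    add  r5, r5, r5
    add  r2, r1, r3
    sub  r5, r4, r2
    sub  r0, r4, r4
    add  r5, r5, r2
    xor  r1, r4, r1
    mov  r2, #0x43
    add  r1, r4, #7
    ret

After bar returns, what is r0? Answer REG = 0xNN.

prologue: push r0 → mem[0xc3]=0x06, sp=0xc3
prologue: push r2 → mem[0xc2]=0xa0, sp=0xc2
prologue: push r5 → mem[0xc1]=0xbf, sp=0xc1
body[0] add  r5, r5, r5 → r5=0x7e
body[1] add  r2, r1, r3 → r2=0x27
body[2] sub  r5, r4, r2 → r5=0xd6
body[3] sub  r0, r4, r4 → r0=0x00
body[4] add  r5, r5, r2 → r5=0xfd
body[5] xor  r1, r4, r1 → r1=0xc5
body[6] mov  r2, #0x43 → r2=0x43
body[7] add  r1, r4, #7 → r1=0x04
epilogue: pop r5=0xbf, sp=0xc2
epilogue: pop r2=0xa0, sp=0xc3
epilogue: pop r0=0x06, sp=0xc4
r0 is callee-saved → restored

REG = 0x06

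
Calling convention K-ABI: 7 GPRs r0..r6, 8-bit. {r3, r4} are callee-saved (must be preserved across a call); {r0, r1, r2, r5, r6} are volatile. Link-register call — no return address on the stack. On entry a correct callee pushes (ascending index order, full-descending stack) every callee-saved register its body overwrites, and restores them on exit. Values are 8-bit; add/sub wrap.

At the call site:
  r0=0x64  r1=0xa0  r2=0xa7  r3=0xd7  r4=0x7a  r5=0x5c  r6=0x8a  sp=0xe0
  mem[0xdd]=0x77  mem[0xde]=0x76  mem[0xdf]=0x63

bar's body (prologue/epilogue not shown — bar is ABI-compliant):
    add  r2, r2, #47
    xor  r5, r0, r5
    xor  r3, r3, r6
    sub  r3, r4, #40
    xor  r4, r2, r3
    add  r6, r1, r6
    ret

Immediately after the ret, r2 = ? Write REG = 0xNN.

REG = 0xd6

prologue: push r3 -> mem[0xdf]=0xd7, sp=0xdf
prologue: push r4 -> mem[0xde]=0x7a, sp=0xde
body[0] add  r2, r2, #47 -> r2=0xd6
body[1] xor  r5, r0, r5 -> r5=0x38
body[2] xor  r3, r3, r6 -> r3=0x5d
body[3] sub  r3, r4, #40 -> r3=0x52
body[4] xor  r4, r2, r3 -> r4=0x84
body[5] add  r6, r1, r6 -> r6=0x2a
epilogue: pop r4=0x7a, sp=0xdf
epilogue: pop r3=0xd7, sp=0xe0
r2 is caller-saved -> body value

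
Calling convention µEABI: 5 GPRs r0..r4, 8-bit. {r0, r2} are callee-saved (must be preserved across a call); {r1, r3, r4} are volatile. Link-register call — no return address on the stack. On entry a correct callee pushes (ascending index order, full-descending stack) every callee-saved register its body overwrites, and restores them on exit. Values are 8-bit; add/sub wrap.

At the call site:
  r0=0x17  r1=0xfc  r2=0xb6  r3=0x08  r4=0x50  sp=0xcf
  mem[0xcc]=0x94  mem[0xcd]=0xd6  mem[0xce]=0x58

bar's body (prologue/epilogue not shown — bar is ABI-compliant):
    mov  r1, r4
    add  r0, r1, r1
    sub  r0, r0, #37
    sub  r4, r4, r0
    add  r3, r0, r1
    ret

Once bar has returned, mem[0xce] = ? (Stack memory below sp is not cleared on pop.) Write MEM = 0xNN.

MEM = 0x17

prologue: push r0 -> mem[0xce]=0x17, sp=0xce
body[0] mov  r1, r4 -> r1=0x50
body[1] add  r0, r1, r1 -> r0=0xa0
body[2] sub  r0, r0, #37 -> r0=0x7b
body[3] sub  r4, r4, r0 -> r4=0xd5
body[4] add  r3, r0, r1 -> r3=0xcb
epilogue: pop r0=0x17, sp=0xcf
prologue pushed ['r0'] at ['0xce']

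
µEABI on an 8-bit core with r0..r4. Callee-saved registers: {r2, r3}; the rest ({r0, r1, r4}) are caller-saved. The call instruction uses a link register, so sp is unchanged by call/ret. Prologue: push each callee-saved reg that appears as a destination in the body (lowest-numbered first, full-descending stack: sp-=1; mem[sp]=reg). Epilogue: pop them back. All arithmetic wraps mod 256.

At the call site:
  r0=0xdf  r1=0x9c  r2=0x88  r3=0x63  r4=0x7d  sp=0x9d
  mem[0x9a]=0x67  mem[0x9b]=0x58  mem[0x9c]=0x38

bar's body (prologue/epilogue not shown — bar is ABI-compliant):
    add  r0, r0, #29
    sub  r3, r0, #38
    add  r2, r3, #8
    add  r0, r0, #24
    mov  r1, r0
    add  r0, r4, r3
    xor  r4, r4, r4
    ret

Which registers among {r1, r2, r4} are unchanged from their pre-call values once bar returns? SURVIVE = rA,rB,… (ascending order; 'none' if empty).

SURVIVE = r2

prologue: push r2 -> mem[0x9c]=0x88, sp=0x9c
prologue: push r3 -> mem[0x9b]=0x63, sp=0x9b
body[0] add  r0, r0, #29 -> r0=0xfc
body[1] sub  r3, r0, #38 -> r3=0xd6
body[2] add  r2, r3, #8 -> r2=0xde
body[3] add  r0, r0, #24 -> r0=0x14
body[4] mov  r1, r0 -> r1=0x14
body[5] add  r0, r4, r3 -> r0=0x53
body[6] xor  r4, r4, r4 -> r4=0x00
epilogue: pop r3=0x63, sp=0x9c
epilogue: pop r2=0x88, sp=0x9d
r1: caller-saved, written=True
r2: callee-saved, written=True
r4: caller-saved, written=True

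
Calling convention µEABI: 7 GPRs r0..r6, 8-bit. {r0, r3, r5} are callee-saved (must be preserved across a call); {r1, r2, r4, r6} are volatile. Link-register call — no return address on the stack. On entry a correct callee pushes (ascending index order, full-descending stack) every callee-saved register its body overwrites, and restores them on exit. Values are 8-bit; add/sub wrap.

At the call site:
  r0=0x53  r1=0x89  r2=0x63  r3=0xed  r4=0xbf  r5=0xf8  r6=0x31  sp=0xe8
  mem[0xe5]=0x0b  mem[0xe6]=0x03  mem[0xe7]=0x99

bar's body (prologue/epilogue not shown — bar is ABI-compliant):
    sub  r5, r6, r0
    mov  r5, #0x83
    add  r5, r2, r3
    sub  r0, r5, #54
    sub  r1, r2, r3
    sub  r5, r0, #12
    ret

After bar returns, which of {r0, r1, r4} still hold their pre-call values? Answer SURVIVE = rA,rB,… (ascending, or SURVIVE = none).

SURVIVE = r0,r4

prologue: push r0 -> mem[0xe7]=0x53, sp=0xe7
prologue: push r5 -> mem[0xe6]=0xf8, sp=0xe6
body[0] sub  r5, r6, r0 -> r5=0xde
body[1] mov  r5, #0x83 -> r5=0x83
body[2] add  r5, r2, r3 -> r5=0x50
body[3] sub  r0, r5, #54 -> r0=0x1a
body[4] sub  r1, r2, r3 -> r1=0x76
body[5] sub  r5, r0, #12 -> r5=0x0e
epilogue: pop r5=0xf8, sp=0xe7
epilogue: pop r0=0x53, sp=0xe8
r0: callee-saved, written=True
r1: caller-saved, written=True
r4: caller-saved, written=False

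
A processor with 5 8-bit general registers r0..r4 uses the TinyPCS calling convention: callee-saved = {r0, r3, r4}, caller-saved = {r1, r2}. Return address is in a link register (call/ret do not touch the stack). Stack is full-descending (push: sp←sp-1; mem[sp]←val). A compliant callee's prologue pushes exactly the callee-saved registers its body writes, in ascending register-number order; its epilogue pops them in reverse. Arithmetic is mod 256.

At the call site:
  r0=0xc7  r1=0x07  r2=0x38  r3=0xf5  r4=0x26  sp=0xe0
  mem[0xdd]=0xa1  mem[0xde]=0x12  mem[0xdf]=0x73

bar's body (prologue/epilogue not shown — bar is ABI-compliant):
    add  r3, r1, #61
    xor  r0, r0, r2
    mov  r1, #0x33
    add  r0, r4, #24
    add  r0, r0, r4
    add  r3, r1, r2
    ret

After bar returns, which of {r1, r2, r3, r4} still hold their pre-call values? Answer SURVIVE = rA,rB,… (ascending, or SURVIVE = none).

prologue: push r0 → mem[0xdf]=0xc7, sp=0xdf
prologue: push r3 → mem[0xde]=0xf5, sp=0xde
body[0] add  r3, r1, #61 → r3=0x44
body[1] xor  r0, r0, r2 → r0=0xff
body[2] mov  r1, #0x33 → r1=0x33
body[3] add  r0, r4, #24 → r0=0x3e
body[4] add  r0, r0, r4 → r0=0x64
body[5] add  r3, r1, r2 → r3=0x6b
epilogue: pop r3=0xf5, sp=0xdf
epilogue: pop r0=0xc7, sp=0xe0
r1: caller-saved, written=True
r2: caller-saved, written=False
r3: callee-saved, written=True
r4: callee-saved, written=False

SURVIVE = r2,r3,r4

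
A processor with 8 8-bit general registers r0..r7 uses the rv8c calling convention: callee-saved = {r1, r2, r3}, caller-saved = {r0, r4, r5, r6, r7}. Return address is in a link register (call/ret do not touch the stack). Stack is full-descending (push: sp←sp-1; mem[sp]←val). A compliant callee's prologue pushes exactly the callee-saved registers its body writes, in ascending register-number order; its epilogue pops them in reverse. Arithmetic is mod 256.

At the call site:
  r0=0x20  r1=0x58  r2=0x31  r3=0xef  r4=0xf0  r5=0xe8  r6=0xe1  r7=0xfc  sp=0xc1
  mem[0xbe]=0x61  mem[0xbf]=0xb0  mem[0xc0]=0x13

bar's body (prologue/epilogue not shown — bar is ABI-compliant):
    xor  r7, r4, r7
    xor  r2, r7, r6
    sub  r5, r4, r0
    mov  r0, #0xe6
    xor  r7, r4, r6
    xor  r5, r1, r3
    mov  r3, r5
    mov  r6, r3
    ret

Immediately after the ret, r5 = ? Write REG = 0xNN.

REG = 0xb7

prologue: push r2 -> mem[0xc0]=0x31, sp=0xc0
prologue: push r3 -> mem[0xbf]=0xef, sp=0xbf
body[0] xor  r7, r4, r7 -> r7=0x0c
body[1] xor  r2, r7, r6 -> r2=0xed
body[2] sub  r5, r4, r0 -> r5=0xd0
body[3] mov  r0, #0xe6 -> r0=0xe6
body[4] xor  r7, r4, r6 -> r7=0x11
body[5] xor  r5, r1, r3 -> r5=0xb7
body[6] mov  r3, r5 -> r3=0xb7
body[7] mov  r6, r3 -> r6=0xb7
epilogue: pop r3=0xef, sp=0xc0
epilogue: pop r2=0x31, sp=0xc1
r5 is caller-saved -> body value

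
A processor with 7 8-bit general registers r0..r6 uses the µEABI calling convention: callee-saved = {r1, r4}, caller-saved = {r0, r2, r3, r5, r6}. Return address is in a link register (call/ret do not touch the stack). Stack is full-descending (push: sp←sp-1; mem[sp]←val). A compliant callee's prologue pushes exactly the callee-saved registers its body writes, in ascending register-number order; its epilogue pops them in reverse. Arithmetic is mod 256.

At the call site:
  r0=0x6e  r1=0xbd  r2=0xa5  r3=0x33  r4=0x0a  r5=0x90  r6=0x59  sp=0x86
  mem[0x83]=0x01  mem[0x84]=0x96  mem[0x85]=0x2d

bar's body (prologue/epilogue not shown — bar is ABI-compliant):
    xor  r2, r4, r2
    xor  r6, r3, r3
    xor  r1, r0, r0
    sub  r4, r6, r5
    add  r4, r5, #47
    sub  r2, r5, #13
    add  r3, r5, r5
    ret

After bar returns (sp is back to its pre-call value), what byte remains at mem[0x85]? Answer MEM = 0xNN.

prologue: push r1 → mem[0x85]=0xbd, sp=0x85
prologue: push r4 → mem[0x84]=0x0a, sp=0x84
body[0] xor  r2, r4, r2 → r2=0xaf
body[1] xor  r6, r3, r3 → r6=0x00
body[2] xor  r1, r0, r0 → r1=0x00
body[3] sub  r4, r6, r5 → r4=0x70
body[4] add  r4, r5, #47 → r4=0xbf
body[5] sub  r2, r5, #13 → r2=0x83
body[6] add  r3, r5, r5 → r3=0x20
epilogue: pop r4=0x0a, sp=0x85
epilogue: pop r1=0xbd, sp=0x86
prologue pushed ['r1', 'r4'] at ['0x85', '0x84']

MEM = 0xbd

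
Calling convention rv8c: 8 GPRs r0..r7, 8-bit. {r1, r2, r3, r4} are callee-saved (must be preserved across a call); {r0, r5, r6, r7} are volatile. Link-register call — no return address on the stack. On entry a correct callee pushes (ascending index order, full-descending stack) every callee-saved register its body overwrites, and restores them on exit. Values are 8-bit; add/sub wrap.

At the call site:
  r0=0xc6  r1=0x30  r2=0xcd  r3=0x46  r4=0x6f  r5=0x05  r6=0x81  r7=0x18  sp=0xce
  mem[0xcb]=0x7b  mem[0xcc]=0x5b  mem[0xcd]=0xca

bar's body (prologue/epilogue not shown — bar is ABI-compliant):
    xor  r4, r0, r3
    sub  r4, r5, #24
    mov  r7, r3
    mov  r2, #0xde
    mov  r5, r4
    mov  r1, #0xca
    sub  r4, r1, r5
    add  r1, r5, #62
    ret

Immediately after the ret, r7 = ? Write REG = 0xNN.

REG = 0x46

prologue: push r1 -> mem[0xcd]=0x30, sp=0xcd
prologue: push r2 -> mem[0xcc]=0xcd, sp=0xcc
prologue: push r4 -> mem[0xcb]=0x6f, sp=0xcb
body[0] xor  r4, r0, r3 -> r4=0x80
body[1] sub  r4, r5, #24 -> r4=0xed
body[2] mov  r7, r3 -> r7=0x46
body[3] mov  r2, #0xde -> r2=0xde
body[4] mov  r5, r4 -> r5=0xed
body[5] mov  r1, #0xca -> r1=0xca
body[6] sub  r4, r1, r5 -> r4=0xdd
body[7] add  r1, r5, #62 -> r1=0x2b
epilogue: pop r4=0x6f, sp=0xcc
epilogue: pop r2=0xcd, sp=0xcd
epilogue: pop r1=0x30, sp=0xce
r7 is caller-saved -> body value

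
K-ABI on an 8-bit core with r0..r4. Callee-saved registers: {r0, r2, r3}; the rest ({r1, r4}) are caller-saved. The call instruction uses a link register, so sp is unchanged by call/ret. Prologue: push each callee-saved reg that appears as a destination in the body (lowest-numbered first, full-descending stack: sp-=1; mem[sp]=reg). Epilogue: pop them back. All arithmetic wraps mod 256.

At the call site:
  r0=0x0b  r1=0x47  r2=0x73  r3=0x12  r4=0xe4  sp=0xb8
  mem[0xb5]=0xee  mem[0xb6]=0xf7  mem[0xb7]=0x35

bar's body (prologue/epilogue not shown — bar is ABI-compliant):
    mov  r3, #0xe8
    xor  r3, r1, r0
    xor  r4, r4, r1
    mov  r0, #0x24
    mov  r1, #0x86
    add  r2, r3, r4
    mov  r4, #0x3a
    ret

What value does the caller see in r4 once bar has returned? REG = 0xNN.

prologue: push r0 → mem[0xb7]=0x0b, sp=0xb7
prologue: push r2 → mem[0xb6]=0x73, sp=0xb6
prologue: push r3 → mem[0xb5]=0x12, sp=0xb5
body[0] mov  r3, #0xe8 → r3=0xe8
body[1] xor  r3, r1, r0 → r3=0x4c
body[2] xor  r4, r4, r1 → r4=0xa3
body[3] mov  r0, #0x24 → r0=0x24
body[4] mov  r1, #0x86 → r1=0x86
body[5] add  r2, r3, r4 → r2=0xef
body[6] mov  r4, #0x3a → r4=0x3a
epilogue: pop r3=0x12, sp=0xb6
epilogue: pop r2=0x73, sp=0xb7
epilogue: pop r0=0x0b, sp=0xb8
r4 is caller-saved → body value

REG = 0x3a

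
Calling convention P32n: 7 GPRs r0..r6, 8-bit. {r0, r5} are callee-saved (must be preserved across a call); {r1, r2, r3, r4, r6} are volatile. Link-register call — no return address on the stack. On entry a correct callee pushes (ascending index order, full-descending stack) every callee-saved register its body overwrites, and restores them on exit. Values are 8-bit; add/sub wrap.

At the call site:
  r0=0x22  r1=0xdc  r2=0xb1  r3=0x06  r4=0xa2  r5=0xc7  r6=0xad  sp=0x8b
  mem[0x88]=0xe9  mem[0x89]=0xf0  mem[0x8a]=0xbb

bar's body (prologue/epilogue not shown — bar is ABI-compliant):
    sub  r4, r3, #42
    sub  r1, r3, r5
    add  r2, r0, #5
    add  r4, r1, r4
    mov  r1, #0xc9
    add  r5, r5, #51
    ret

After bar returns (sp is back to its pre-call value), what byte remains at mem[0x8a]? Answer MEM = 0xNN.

prologue: push r5 → mem[0x8a]=0xc7, sp=0x8a
body[0] sub  r4, r3, #42 → r4=0xdc
body[1] sub  r1, r3, r5 → r1=0x3f
body[2] add  r2, r0, #5 → r2=0x27
body[3] add  r4, r1, r4 → r4=0x1b
body[4] mov  r1, #0xc9 → r1=0xc9
body[5] add  r5, r5, #51 → r5=0xfa
epilogue: pop r5=0xc7, sp=0x8b
prologue pushed ['r5'] at ['0x8a']

MEM = 0xc7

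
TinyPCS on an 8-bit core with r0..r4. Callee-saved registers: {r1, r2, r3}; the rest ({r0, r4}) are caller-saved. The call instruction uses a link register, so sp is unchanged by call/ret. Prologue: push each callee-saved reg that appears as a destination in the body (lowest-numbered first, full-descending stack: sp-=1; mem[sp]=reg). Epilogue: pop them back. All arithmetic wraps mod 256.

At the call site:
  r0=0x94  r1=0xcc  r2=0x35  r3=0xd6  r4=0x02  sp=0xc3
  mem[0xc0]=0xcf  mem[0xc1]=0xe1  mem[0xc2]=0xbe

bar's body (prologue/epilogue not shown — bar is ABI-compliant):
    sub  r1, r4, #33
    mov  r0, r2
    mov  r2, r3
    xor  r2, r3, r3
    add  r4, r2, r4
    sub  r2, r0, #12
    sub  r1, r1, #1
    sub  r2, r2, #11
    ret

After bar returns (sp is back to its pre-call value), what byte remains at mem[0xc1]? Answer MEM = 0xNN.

prologue: push r1 → mem[0xc2]=0xcc, sp=0xc2
prologue: push r2 → mem[0xc1]=0x35, sp=0xc1
body[0] sub  r1, r4, #33 → r1=0xe1
body[1] mov  r0, r2 → r0=0x35
body[2] mov  r2, r3 → r2=0xd6
body[3] xor  r2, r3, r3 → r2=0x00
body[4] add  r4, r2, r4 → r4=0x02
body[5] sub  r2, r0, #12 → r2=0x29
body[6] sub  r1, r1, #1 → r1=0xe0
body[7] sub  r2, r2, #11 → r2=0x1e
epilogue: pop r2=0x35, sp=0xc2
epilogue: pop r1=0xcc, sp=0xc3
prologue pushed ['r1', 'r2'] at ['0xc2', '0xc1']

MEM = 0x35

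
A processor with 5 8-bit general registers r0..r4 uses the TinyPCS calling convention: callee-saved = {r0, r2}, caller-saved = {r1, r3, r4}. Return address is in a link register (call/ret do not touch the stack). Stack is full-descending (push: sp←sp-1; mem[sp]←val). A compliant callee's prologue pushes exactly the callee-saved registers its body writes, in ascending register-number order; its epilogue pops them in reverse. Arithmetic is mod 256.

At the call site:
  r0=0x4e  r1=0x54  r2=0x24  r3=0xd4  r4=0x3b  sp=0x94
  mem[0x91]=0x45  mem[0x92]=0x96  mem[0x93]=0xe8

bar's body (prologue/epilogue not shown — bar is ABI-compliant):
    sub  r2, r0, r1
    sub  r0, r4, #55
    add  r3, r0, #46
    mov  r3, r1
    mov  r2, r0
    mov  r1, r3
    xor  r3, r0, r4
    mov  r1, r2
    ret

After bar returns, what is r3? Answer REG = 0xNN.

REG = 0x3f

prologue: push r0 → mem[0x93]=0x4e, sp=0x93
prologue: push r2 → mem[0x92]=0x24, sp=0x92
body[0] sub  r2, r0, r1 → r2=0xfa
body[1] sub  r0, r4, #55 → r0=0x04
body[2] add  r3, r0, #46 → r3=0x32
body[3] mov  r3, r1 → r3=0x54
body[4] mov  r2, r0 → r2=0x04
body[5] mov  r1, r3 → r1=0x54
body[6] xor  r3, r0, r4 → r3=0x3f
body[7] mov  r1, r2 → r1=0x04
epilogue: pop r2=0x24, sp=0x93
epilogue: pop r0=0x4e, sp=0x94
r3 is caller-saved → body value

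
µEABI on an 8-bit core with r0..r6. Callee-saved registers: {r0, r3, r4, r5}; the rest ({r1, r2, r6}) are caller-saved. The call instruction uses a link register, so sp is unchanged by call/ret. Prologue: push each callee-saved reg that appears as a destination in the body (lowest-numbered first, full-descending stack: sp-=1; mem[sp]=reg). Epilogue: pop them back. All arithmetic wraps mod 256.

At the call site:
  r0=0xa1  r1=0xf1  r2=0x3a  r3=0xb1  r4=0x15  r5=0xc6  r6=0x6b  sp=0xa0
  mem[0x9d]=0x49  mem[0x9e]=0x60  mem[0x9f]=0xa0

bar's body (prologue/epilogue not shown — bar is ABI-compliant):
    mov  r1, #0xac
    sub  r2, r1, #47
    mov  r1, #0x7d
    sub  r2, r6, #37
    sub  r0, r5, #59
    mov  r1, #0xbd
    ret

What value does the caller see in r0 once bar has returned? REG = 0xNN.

REG = 0xa1

prologue: push r0 → mem[0x9f]=0xa1, sp=0x9f
body[0] mov  r1, #0xac → r1=0xac
body[1] sub  r2, r1, #47 → r2=0x7d
body[2] mov  r1, #0x7d → r1=0x7d
body[3] sub  r2, r6, #37 → r2=0x46
body[4] sub  r0, r5, #59 → r0=0x8b
body[5] mov  r1, #0xbd → r1=0xbd
epilogue: pop r0=0xa1, sp=0xa0
r0 is callee-saved → restored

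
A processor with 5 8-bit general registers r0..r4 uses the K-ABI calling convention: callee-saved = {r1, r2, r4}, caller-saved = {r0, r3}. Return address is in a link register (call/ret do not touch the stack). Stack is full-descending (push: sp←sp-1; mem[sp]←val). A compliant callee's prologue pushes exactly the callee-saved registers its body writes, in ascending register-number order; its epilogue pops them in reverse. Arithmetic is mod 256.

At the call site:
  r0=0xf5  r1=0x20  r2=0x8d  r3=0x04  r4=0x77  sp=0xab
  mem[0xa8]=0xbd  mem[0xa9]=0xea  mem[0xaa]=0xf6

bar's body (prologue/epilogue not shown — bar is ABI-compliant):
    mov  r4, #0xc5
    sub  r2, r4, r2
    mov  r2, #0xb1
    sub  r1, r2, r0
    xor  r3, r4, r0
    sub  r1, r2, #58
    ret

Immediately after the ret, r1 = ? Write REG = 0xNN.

REG = 0x20

prologue: push r1 → mem[0xaa]=0x20, sp=0xaa
prologue: push r2 → mem[0xa9]=0x8d, sp=0xa9
prologue: push r4 → mem[0xa8]=0x77, sp=0xa8
body[0] mov  r4, #0xc5 → r4=0xc5
body[1] sub  r2, r4, r2 → r2=0x38
body[2] mov  r2, #0xb1 → r2=0xb1
body[3] sub  r1, r2, r0 → r1=0xbc
body[4] xor  r3, r4, r0 → r3=0x30
body[5] sub  r1, r2, #58 → r1=0x77
epilogue: pop r4=0x77, sp=0xa9
epilogue: pop r2=0x8d, sp=0xaa
epilogue: pop r1=0x20, sp=0xab
r1 is callee-saved → restored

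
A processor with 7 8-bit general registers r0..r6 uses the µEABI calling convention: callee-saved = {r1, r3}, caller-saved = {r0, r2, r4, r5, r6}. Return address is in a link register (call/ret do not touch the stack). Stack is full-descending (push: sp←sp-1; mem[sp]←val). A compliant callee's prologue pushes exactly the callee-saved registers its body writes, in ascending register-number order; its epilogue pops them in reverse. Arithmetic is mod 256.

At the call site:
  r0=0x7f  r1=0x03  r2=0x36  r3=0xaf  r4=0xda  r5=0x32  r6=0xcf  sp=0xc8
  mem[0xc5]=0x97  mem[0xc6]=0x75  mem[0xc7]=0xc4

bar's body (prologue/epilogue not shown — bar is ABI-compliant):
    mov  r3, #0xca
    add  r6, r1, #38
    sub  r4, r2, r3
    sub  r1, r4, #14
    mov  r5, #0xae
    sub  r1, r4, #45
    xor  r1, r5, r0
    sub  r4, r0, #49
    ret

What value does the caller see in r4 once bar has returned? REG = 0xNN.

prologue: push r1 -> mem[0xc7]=0x03, sp=0xc7
prologue: push r3 -> mem[0xc6]=0xaf, sp=0xc6
body[0] mov  r3, #0xca -> r3=0xca
body[1] add  r6, r1, #38 -> r6=0x29
body[2] sub  r4, r2, r3 -> r4=0x6c
body[3] sub  r1, r4, #14 -> r1=0x5e
body[4] mov  r5, #0xae -> r5=0xae
body[5] sub  r1, r4, #45 -> r1=0x3f
body[6] xor  r1, r5, r0 -> r1=0xd1
body[7] sub  r4, r0, #49 -> r4=0x4e
epilogue: pop r3=0xaf, sp=0xc7
epilogue: pop r1=0x03, sp=0xc8
r4 is caller-saved -> body value

REG = 0x4e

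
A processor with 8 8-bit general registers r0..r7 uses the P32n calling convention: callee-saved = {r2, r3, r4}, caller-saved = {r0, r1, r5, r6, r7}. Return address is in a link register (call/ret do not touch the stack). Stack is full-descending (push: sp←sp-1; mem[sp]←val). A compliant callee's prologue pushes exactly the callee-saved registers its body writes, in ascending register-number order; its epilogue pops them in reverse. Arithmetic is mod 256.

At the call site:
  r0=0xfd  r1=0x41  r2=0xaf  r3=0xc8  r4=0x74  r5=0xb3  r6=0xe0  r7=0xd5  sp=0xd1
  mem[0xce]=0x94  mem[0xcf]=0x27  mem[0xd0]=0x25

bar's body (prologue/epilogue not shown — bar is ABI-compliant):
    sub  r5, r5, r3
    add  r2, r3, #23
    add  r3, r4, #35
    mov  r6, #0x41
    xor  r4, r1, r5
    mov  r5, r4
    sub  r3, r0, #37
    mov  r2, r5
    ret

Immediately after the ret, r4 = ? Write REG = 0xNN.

prologue: push r2 -> mem[0xd0]=0xaf, sp=0xd0
prologue: push r3 -> mem[0xcf]=0xc8, sp=0xcf
prologue: push r4 -> mem[0xce]=0x74, sp=0xce
body[0] sub  r5, r5, r3 -> r5=0xeb
body[1] add  r2, r3, #23 -> r2=0xdf
body[2] add  r3, r4, #35 -> r3=0x97
body[3] mov  r6, #0x41 -> r6=0x41
body[4] xor  r4, r1, r5 -> r4=0xaa
body[5] mov  r5, r4 -> r5=0xaa
body[6] sub  r3, r0, #37 -> r3=0xd8
body[7] mov  r2, r5 -> r2=0xaa
epilogue: pop r4=0x74, sp=0xcf
epilogue: pop r3=0xc8, sp=0xd0
epilogue: pop r2=0xaf, sp=0xd1
r4 is callee-saved -> restored

REG = 0x74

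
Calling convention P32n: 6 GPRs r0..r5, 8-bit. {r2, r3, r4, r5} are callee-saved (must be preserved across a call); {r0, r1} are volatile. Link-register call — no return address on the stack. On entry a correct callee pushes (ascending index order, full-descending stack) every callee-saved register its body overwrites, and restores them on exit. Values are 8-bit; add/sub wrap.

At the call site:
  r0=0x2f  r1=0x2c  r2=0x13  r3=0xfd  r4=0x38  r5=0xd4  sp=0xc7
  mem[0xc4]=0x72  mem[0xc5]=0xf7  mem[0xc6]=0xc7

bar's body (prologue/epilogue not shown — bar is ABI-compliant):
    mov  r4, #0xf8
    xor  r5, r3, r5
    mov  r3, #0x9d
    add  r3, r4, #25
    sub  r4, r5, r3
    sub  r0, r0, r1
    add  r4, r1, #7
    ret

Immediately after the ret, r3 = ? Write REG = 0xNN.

REG = 0xfd

prologue: push r3 → mem[0xc6]=0xfd, sp=0xc6
prologue: push r4 → mem[0xc5]=0x38, sp=0xc5
prologue: push r5 → mem[0xc4]=0xd4, sp=0xc4
body[0] mov  r4, #0xf8 → r4=0xf8
body[1] xor  r5, r3, r5 → r5=0x29
body[2] mov  r3, #0x9d → r3=0x9d
body[3] add  r3, r4, #25 → r3=0x11
body[4] sub  r4, r5, r3 → r4=0x18
body[5] sub  r0, r0, r1 → r0=0x03
body[6] add  r4, r1, #7 → r4=0x33
epilogue: pop r5=0xd4, sp=0xc5
epilogue: pop r4=0x38, sp=0xc6
epilogue: pop r3=0xfd, sp=0xc7
r3 is callee-saved → restored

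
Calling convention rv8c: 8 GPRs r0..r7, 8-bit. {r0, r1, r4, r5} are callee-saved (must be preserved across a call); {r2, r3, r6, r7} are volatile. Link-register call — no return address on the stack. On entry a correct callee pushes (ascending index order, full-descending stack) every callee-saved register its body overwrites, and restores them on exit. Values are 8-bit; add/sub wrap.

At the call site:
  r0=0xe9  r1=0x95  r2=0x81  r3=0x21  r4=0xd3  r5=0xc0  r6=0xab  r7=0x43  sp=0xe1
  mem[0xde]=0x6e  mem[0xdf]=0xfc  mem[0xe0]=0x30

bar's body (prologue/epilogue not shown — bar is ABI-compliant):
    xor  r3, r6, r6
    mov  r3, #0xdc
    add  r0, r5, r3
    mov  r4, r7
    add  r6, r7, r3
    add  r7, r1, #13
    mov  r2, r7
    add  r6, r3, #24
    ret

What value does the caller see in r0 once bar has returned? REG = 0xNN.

prologue: push r0 → mem[0xe0]=0xe9, sp=0xe0
prologue: push r4 → mem[0xdf]=0xd3, sp=0xdf
body[0] xor  r3, r6, r6 → r3=0x00
body[1] mov  r3, #0xdc → r3=0xdc
body[2] add  r0, r5, r3 → r0=0x9c
body[3] mov  r4, r7 → r4=0x43
body[4] add  r6, r7, r3 → r6=0x1f
body[5] add  r7, r1, #13 → r7=0xa2
body[6] mov  r2, r7 → r2=0xa2
body[7] add  r6, r3, #24 → r6=0xf4
epilogue: pop r4=0xd3, sp=0xe0
epilogue: pop r0=0xe9, sp=0xe1
r0 is callee-saved → restored

REG = 0xe9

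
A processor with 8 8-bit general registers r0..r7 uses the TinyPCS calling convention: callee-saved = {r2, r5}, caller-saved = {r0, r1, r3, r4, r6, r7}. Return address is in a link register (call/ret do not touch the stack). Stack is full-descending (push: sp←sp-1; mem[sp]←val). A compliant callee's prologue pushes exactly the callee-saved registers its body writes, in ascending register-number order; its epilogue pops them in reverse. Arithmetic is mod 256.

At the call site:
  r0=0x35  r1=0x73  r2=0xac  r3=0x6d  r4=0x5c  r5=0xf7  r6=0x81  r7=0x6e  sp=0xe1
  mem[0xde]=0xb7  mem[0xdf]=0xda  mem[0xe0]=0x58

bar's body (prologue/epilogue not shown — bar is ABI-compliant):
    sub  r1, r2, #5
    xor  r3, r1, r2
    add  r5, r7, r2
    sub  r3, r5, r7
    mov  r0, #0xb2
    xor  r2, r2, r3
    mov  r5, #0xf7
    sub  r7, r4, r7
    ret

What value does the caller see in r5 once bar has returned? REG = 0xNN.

REG = 0xf7

prologue: push r2 → mem[0xe0]=0xac, sp=0xe0
prologue: push r5 → mem[0xdf]=0xf7, sp=0xdf
body[0] sub  r1, r2, #5 → r1=0xa7
body[1] xor  r3, r1, r2 → r3=0x0b
body[2] add  r5, r7, r2 → r5=0x1a
body[3] sub  r3, r5, r7 → r3=0xac
body[4] mov  r0, #0xb2 → r0=0xb2
body[5] xor  r2, r2, r3 → r2=0x00
body[6] mov  r5, #0xf7 → r5=0xf7
body[7] sub  r7, r4, r7 → r7=0xee
epilogue: pop r5=0xf7, sp=0xe0
epilogue: pop r2=0xac, sp=0xe1
r5 is callee-saved → restored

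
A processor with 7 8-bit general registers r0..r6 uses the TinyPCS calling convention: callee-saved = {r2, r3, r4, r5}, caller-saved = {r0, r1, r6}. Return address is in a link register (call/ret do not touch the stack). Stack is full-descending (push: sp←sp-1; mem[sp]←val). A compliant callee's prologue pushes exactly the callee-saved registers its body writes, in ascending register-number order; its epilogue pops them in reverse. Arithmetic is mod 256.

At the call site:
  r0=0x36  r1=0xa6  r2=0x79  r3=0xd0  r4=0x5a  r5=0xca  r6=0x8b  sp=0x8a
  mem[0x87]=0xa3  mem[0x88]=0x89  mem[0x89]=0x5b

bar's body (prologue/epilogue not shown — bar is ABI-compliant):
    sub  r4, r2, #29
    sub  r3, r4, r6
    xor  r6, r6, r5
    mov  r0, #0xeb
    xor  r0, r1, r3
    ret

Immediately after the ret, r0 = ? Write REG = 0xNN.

prologue: push r3 -> mem[0x89]=0xd0, sp=0x89
prologue: push r4 -> mem[0x88]=0x5a, sp=0x88
body[0] sub  r4, r2, #29 -> r4=0x5c
body[1] sub  r3, r4, r6 -> r3=0xd1
body[2] xor  r6, r6, r5 -> r6=0x41
body[3] mov  r0, #0xeb -> r0=0xeb
body[4] xor  r0, r1, r3 -> r0=0x77
epilogue: pop r4=0x5a, sp=0x89
epilogue: pop r3=0xd0, sp=0x8a
r0 is caller-saved -> body value

REG = 0x77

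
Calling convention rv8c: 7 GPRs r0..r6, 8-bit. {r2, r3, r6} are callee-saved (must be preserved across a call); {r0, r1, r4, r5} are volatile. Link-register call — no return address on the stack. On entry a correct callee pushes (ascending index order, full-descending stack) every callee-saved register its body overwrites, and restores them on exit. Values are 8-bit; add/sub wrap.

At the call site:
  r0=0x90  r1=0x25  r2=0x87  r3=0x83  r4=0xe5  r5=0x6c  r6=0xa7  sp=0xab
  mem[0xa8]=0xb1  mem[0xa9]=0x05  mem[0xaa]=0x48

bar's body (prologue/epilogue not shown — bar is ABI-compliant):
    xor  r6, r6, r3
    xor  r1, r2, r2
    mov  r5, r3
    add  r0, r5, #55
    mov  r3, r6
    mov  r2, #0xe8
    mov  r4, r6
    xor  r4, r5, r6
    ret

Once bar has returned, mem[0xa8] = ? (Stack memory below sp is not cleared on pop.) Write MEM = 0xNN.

prologue: push r2 -> mem[0xaa]=0x87, sp=0xaa
prologue: push r3 -> mem[0xa9]=0x83, sp=0xa9
prologue: push r6 -> mem[0xa8]=0xa7, sp=0xa8
body[0] xor  r6, r6, r3 -> r6=0x24
body[1] xor  r1, r2, r2 -> r1=0x00
body[2] mov  r5, r3 -> r5=0x83
body[3] add  r0, r5, #55 -> r0=0xba
body[4] mov  r3, r6 -> r3=0x24
body[5] mov  r2, #0xe8 -> r2=0xe8
body[6] mov  r4, r6 -> r4=0x24
body[7] xor  r4, r5, r6 -> r4=0xa7
epilogue: pop r6=0xa7, sp=0xa9
epilogue: pop r3=0x83, sp=0xaa
epilogue: pop r2=0x87, sp=0xab
prologue pushed ['r2', 'r3', 'r6'] at ['0xaa', '0xa9', '0xa8']

MEM = 0xa7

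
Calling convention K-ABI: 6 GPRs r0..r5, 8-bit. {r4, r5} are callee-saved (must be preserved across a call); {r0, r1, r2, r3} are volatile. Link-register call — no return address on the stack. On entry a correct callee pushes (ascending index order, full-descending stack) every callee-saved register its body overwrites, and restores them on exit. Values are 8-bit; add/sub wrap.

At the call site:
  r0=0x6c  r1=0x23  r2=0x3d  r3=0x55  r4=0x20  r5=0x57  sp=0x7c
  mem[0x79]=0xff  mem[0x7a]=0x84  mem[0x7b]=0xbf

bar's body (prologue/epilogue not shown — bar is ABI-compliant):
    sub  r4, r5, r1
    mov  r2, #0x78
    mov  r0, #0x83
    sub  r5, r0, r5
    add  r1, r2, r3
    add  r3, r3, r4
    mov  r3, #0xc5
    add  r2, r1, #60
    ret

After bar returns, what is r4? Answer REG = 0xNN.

REG = 0x20

prologue: push r4 → mem[0x7b]=0x20, sp=0x7b
prologue: push r5 → mem[0x7a]=0x57, sp=0x7a
body[0] sub  r4, r5, r1 → r4=0x34
body[1] mov  r2, #0x78 → r2=0x78
body[2] mov  r0, #0x83 → r0=0x83
body[3] sub  r5, r0, r5 → r5=0x2c
body[4] add  r1, r2, r3 → r1=0xcd
body[5] add  r3, r3, r4 → r3=0x89
body[6] mov  r3, #0xc5 → r3=0xc5
body[7] add  r2, r1, #60 → r2=0x09
epilogue: pop r5=0x57, sp=0x7b
epilogue: pop r4=0x20, sp=0x7c
r4 is callee-saved → restored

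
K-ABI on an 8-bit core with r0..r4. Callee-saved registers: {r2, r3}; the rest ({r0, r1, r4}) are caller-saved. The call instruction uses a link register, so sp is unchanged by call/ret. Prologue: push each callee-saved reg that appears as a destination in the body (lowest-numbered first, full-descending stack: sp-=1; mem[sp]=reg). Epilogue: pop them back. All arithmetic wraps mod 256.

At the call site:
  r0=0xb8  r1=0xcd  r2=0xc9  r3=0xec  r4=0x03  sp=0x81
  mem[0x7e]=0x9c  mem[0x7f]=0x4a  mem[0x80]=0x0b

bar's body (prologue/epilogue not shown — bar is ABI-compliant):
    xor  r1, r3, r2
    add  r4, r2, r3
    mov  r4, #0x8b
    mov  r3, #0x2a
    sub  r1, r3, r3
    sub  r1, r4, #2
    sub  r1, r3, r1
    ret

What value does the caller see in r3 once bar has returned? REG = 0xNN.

REG = 0xec

prologue: push r3 -> mem[0x80]=0xec, sp=0x80
body[0] xor  r1, r3, r2 -> r1=0x25
body[1] add  r4, r2, r3 -> r4=0xb5
body[2] mov  r4, #0x8b -> r4=0x8b
body[3] mov  r3, #0x2a -> r3=0x2a
body[4] sub  r1, r3, r3 -> r1=0x00
body[5] sub  r1, r4, #2 -> r1=0x89
body[6] sub  r1, r3, r1 -> r1=0xa1
epilogue: pop r3=0xec, sp=0x81
r3 is callee-saved -> restored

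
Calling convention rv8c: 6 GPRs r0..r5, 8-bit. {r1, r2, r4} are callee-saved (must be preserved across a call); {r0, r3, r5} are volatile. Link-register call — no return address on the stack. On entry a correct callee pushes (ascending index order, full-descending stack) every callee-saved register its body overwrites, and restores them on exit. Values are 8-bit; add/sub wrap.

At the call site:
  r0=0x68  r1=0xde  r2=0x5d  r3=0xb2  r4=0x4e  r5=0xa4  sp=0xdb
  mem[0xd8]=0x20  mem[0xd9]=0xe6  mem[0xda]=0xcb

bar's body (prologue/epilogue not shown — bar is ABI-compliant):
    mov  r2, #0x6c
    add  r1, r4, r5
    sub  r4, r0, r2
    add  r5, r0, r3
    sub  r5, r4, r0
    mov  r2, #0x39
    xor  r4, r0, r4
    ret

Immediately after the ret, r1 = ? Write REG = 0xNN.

prologue: push r1 -> mem[0xda]=0xde, sp=0xda
prologue: push r2 -> mem[0xd9]=0x5d, sp=0xd9
prologue: push r4 -> mem[0xd8]=0x4e, sp=0xd8
body[0] mov  r2, #0x6c -> r2=0x6c
body[1] add  r1, r4, r5 -> r1=0xf2
body[2] sub  r4, r0, r2 -> r4=0xfc
body[3] add  r5, r0, r3 -> r5=0x1a
body[4] sub  r5, r4, r0 -> r5=0x94
body[5] mov  r2, #0x39 -> r2=0x39
body[6] xor  r4, r0, r4 -> r4=0x94
epilogue: pop r4=0x4e, sp=0xd9
epilogue: pop r2=0x5d, sp=0xda
epilogue: pop r1=0xde, sp=0xdb
r1 is callee-saved -> restored

REG = 0xde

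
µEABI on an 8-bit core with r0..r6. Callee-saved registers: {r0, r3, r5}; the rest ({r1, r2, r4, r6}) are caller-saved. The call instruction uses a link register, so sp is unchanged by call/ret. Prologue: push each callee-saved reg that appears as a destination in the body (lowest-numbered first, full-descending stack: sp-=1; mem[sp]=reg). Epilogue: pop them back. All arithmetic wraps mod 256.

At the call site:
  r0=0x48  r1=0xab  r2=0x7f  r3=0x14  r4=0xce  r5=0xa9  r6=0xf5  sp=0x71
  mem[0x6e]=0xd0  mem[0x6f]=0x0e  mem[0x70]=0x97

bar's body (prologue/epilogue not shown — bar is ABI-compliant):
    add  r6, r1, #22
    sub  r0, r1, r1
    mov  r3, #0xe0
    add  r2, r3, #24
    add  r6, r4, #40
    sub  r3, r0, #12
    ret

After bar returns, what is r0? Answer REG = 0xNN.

prologue: push r0 → mem[0x70]=0x48, sp=0x70
prologue: push r3 → mem[0x6f]=0x14, sp=0x6f
body[0] add  r6, r1, #22 → r6=0xc1
body[1] sub  r0, r1, r1 → r0=0x00
body[2] mov  r3, #0xe0 → r3=0xe0
body[3] add  r2, r3, #24 → r2=0xf8
body[4] add  r6, r4, #40 → r6=0xf6
body[5] sub  r3, r0, #12 → r3=0xf4
epilogue: pop r3=0x14, sp=0x70
epilogue: pop r0=0x48, sp=0x71
r0 is callee-saved → restored

REG = 0x48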